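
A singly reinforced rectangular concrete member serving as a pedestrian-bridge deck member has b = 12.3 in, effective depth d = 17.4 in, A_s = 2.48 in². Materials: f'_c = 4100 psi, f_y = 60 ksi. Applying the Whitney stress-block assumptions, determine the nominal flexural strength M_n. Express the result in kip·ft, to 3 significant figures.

M_n ≈ 194 kip·ft

T = A_s f_y = 2.48 × 60 = 148.8 kips.
a = T/(0.85 f'_c b) = 148.8/(0.85 × 4.1 × 12.3) = 3.471 in.
M_n = T(d − a/2) = 148.8 × (17.4 − 1.7355) = 2330.9 kip·in = 2330.9/12 = 194.24 kip·ft.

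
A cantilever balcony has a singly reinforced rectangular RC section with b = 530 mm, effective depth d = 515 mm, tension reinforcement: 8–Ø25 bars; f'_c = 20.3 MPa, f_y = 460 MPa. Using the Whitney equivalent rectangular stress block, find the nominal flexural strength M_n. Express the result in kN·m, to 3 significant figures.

A_s = 8 × 491 = 3928 mm².
T = A_s f_y = 3928 × 460 = 1806880 N = 1806.88 kN.
From C = T: a = T/(0.85 f'_c b) = 1806880/(0.85 × 20.3 × 530) = 197.58 mm.
M_n = T(d − a/2) = 1806.88 kN × (515 − 98.79) mm = 752.04 kN·m.

M_n ≈ 752 kN·m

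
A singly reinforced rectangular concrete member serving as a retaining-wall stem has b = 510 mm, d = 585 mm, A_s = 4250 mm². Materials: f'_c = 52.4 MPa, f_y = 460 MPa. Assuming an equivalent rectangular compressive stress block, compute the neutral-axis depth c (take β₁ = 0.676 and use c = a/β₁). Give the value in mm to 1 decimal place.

c ≈ 127.3 mm

T = A_s f_y = 4250 × 460 = 1955000 N = 1955 kN.
Setting C = 0.85 f'_c a b equal to T: a = 1955000/(0.85 × 52.4 × 510) = 86.065 mm.
With β₁ = 0.676, c = a/β₁ = 86.065/0.676 = 127.3 mm.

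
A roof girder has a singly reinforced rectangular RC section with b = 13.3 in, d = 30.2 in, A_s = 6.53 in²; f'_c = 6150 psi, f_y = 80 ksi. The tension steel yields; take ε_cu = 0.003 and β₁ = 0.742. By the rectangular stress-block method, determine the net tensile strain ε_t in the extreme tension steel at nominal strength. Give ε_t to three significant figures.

a = A_s f_y/(0.85 f'_c b) = 7.514 in.
β₁ = 0.742, so c = a/β₁ = 7.514/0.742 = 10.127 in.
From the linear strain diagram with ε_cu = 0.003: ε_t = 0.003 (d − c)/c = 0.003 × (30.2 − 10.127)/10.127 = 0.00595.
Since ε_t ≥ 0.005, the section is tension-controlled.

ε_t ≈ 0.00595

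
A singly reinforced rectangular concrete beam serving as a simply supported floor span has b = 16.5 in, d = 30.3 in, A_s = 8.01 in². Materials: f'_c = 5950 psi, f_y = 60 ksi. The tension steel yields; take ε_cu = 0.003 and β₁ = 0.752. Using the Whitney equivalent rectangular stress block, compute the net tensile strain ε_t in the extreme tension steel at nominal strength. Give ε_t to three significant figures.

ε_t ≈ 0.00887

a = A_s f_y/(0.85 f'_c b) = 5.759 in.
β₁ = 0.752, so c = a/β₁ = 5.759/0.752 = 7.658 in.
From the linear strain diagram with ε_cu = 0.003: ε_t = 0.003 (d − c)/c = 0.003 × (30.3 − 7.658)/7.658 = 0.00887.
Since ε_t ≥ 0.005, the section is tension-controlled.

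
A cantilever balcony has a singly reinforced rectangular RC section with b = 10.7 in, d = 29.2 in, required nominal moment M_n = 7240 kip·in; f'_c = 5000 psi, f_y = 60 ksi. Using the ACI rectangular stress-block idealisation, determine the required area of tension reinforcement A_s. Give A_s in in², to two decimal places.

A_s ≈ 4.61 in²

From M_n = 0.85 f'_c a b (d − a/2):
a = d − √(d² − 2M_n/(0.85 f'_c b)) = 29.2 − √(29.2² − 2 × 7240/(0.85 × 5 × 10.7)) = 6.087 in.
A_s = 0.85 f'_c a b / f_y = 0.85 × 5 × 6.087 × 10.7 / 60 = 4.613 in².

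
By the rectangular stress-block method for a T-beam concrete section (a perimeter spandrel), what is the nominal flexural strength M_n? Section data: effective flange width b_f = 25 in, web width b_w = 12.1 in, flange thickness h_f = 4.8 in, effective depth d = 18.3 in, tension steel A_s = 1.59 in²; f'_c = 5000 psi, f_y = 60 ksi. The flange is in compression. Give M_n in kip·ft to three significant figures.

M_n ≈ 142 kip·ft

Tension: T = A_s f_y = 1.59 × 60 = 95.4 kips.
Try a within the flange: a = T/(0.85 f'_c b_f) = 95.4/(0.85 × 5 × 25) = 0.898 in.
Since a = 0.898 ≤ h_f = 4.8 in, the stress block lies entirely in the flange; analyse as a rectangular beam of width b_f.
M_n = T(d − a/2) = 95.4 × (18.3 − 0.449) = 1703.0 kip·in.
M_n = 1703.0/12 = 141.92 kip·ft.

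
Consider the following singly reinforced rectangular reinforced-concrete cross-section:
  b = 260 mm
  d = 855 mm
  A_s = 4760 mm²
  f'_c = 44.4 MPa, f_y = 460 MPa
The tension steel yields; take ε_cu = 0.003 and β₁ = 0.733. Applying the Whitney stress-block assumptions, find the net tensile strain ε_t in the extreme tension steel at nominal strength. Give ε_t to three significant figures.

a = A_s f_y/(0.85 f'_c b) = 223.15 mm.
β₁ = 0.733, so c = a/β₁ = 223.15/0.733 = 304.43 mm.
From the linear strain diagram with ε_cu = 0.003: ε_t = 0.003 (d − c)/c = 0.003 × (855 − 304.43)/304.43 = 0.00543.
Since ε_t ≥ 0.005, the section is tension-controlled.

ε_t ≈ 0.00543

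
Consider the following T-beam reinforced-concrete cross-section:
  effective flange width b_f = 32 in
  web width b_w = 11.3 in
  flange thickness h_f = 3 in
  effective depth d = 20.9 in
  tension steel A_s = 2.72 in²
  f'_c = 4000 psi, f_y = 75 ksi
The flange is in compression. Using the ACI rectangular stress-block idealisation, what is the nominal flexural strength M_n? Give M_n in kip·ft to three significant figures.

M_n ≈ 339 kip·ft

Tension: T = A_s f_y = 2.72 × 75 = 204 kips.
Try a within the flange: a = T/(0.85 f'_c b_f) = 204/(0.85 × 4 × 32) = 1.875 in.
Since a = 1.875 ≤ h_f = 3 in, the stress block lies entirely in the flange; analyse as a rectangular beam of width b_f.
M_n = T(d − a/2) = 204 × (20.9 − 0.9375) = 4072.4 kip·in.
M_n = 4072.4/12 = 339.37 kip·ft.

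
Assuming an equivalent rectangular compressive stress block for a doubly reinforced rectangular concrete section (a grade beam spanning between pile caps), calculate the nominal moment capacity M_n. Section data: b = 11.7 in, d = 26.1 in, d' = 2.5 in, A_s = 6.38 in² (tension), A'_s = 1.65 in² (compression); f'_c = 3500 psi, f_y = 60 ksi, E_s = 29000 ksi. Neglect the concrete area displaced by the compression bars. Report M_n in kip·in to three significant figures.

Assume both steels yield.
a = (A_s − A'_s) f_y/(0.85 f'_c b) = (6.38 − 1.65) × 60/(0.85 × 3.5 × 11.7) = 8.153 in.
c = a/β₁ = 8.153/0.85 = 9.592 in; ε'_s = 0.003(c − d')/c = 0.0022 ≥ ε_y = 0.0021, so the compression steel yields.
M_n = (A_s − A'_s) f_y (d − a/2) + A'_s f_y (d − d') = 283.8 × (26.1 − 4.0765) + 99 × (26.1 − 2.5) = 6250.3 + 2336.4 = 8586.7 kip·in.

M_n ≈ 8590 kip·in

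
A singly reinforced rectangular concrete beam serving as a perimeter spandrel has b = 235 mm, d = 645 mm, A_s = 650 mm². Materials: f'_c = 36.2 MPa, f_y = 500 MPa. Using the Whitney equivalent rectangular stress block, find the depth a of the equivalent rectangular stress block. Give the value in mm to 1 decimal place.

T = A_s f_y = 650 × 500 = 325000 N = 325 kN.
Setting C = 0.85 f'_c a b equal to T: a = 325000/(0.85 × 36.2 × 235) = 44.9 mm.

a ≈ 44.9 mm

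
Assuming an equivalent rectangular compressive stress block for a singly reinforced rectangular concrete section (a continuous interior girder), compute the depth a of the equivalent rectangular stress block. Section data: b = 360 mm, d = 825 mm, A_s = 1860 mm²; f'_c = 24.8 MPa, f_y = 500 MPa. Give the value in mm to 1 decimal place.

T = A_s f_y = 1860 × 500 = 930000 N = 930 kN.
Setting C = 0.85 f'_c a b equal to T: a = 930000/(0.85 × 24.8 × 360) = 122.5 mm.

a ≈ 122.5 mm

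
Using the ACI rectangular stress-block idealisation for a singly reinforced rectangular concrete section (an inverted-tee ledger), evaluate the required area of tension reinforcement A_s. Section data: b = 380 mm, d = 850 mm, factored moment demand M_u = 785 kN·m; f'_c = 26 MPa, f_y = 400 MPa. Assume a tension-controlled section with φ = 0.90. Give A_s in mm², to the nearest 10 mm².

A_s ≈ 2780 mm²

M_n = M_u/φ = 785/0.90 = 872.222 kN·m.
With M_n = 0.85 f'_c a b (d − a/2), solve the quadratic for a:
a = d − √(d² − 2M_n/(0.85 f'_c b)) = 850 − √(850² − 2 × 872.222×10⁶/(0.85 × 26 × 380)) = 132.52 mm.
A_s = 0.85 f'_c a b / f_y = 0.85 × 26 × 132.52 × 380 / 400 = 2782.3 mm².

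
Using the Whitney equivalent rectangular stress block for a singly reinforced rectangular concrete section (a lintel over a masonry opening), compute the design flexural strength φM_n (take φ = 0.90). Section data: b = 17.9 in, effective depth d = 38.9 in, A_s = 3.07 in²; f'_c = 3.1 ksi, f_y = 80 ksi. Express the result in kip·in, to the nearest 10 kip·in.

T = A_s f_y = 3.07 × 80 = 245.6 kips.
a = T/(0.85 f'_c b) = 245.6/(0.85 × 3.1 × 17.9) = 5.207 in.
M_n = T(d − a/2) = 245.6 × (38.9 − 2.6035) = 8914.4 kip·in.
φM_n = 0.90 × 8914.4 = 8023.0 kip·in.

φM_n ≈ 8020 kip·in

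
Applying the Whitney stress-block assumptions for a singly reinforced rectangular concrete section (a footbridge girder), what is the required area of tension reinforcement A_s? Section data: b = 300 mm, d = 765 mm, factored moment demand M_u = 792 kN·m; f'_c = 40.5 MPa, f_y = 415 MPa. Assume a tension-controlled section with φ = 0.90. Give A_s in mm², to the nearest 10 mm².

M_n = M_u/φ = 792/0.90 = 880 kN·m.
With M_n = 0.85 f'_c a b (d − a/2), solve the quadratic for a:
a = d − √(d² − 2M_n/(0.85 f'_c b)) = 765 − √(765² − 2 × 880×10⁶/(0.85 × 40.5 × 300)) = 120.95 mm.
A_s = 0.85 f'_c a b / f_y = 0.85 × 40.5 × 120.95 × 300 / 415 = 3009.9 mm².

A_s ≈ 3010 mm²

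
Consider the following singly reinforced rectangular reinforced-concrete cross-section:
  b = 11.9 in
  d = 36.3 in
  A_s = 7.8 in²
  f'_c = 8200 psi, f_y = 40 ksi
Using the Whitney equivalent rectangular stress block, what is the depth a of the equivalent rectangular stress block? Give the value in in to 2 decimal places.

a ≈ 3.76 in

T = A_s f_y = 7.8 × 40 = 312 kips.
a = T/(0.85 f'_c b) = 312/(0.85 × 8.2 × 11.9) = 3.76 in.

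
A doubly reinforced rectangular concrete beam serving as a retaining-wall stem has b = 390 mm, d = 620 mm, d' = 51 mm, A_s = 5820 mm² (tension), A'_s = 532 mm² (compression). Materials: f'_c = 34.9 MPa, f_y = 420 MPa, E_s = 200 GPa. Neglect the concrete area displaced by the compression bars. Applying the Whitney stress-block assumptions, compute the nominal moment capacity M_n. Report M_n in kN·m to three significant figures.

M_n ≈ 1290 kN·m

Assume both tension and compression steel yield.
Net tension couple steel: A_s − A'_s = 5288 mm².
a = (A_s − A'_s) f_y / (0.85 f'_c b) = 2220960/(0.85 × 34.9 × 390) = 191.97 mm.
c = a/β₁ = 191.97/0.801 = 239.66 mm; ε'_s = 0.003(c − d')/c = 0.0024 ≥ f_y/E_s = 0.0021, so compression steel does yield.
M_n = (A_s − A'_s) f_y (d − a/2) + A'_s f_y (d − d') = [2220960 × (620 − 95.985) + 223440 × (620 − 51)] × 10⁻⁶ = 1163.82 + 127.14 = 1290.96 kN·m.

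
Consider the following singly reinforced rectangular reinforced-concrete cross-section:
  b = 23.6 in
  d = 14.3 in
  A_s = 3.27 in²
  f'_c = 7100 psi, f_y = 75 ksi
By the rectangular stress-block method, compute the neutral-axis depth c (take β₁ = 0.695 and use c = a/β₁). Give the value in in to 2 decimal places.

T = A_s f_y = 3.27 × 75 = 245.25 kips.
a = T/(0.85 f'_c b) = 245.25/(0.85 × 7.1 × 23.6) = 1.7219 in.
With β₁ = 0.695, c = a/β₁ = 1.7219/0.695 = 2.48 in.

c ≈ 2.48 in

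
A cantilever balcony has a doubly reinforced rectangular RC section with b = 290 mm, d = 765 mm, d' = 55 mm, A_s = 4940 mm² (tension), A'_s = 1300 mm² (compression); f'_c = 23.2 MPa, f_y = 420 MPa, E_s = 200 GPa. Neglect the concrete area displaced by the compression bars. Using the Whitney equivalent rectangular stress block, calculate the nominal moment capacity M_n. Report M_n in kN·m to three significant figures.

M_n ≈ 1350 kN·m

Assume both tension and compression steel yield.
Net tension couple steel: A_s − A'_s = 3640 mm².
a = (A_s − A'_s) f_y / (0.85 f'_c b) = 1528800/(0.85 × 23.2 × 290) = 267.33 mm.
c = a/β₁ = 267.33/0.85 = 314.51 mm; ε'_s = 0.003(c − d')/c = 0.0025 ≥ f_y/E_s = 0.0021, so compression steel does yield.
M_n = (A_s − A'_s) f_y (d − a/2) + A'_s f_y (d − d') = [1528800 × (765 − 133.665) + 546000 × (765 − 55)] × 10⁻⁶ = 965.18 + 387.66 = 1352.84 kN·m.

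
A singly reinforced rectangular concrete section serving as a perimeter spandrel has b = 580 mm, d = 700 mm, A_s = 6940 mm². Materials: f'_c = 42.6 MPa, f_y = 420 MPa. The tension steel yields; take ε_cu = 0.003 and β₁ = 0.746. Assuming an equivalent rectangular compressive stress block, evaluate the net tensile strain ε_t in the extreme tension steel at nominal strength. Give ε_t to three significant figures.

ε_t ≈ 0.00829

a = A_s f_y/(0.85 f'_c b) = 138.79 mm.
β₁ = 0.746, so c = a/β₁ = 138.79/0.746 = 186.05 mm.
From the linear strain diagram with ε_cu = 0.003: ε_t = 0.003 (d − c)/c = 0.003 × (700 − 186.05)/186.05 = 0.00829.
Since ε_t ≥ 0.005, the section is tension-controlled.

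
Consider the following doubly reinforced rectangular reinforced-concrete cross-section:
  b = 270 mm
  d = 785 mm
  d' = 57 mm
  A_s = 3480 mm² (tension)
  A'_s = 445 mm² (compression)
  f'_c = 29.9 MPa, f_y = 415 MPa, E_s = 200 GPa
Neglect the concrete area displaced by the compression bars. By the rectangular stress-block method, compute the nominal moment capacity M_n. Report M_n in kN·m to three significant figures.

Assume both tension and compression steel yield.
Net tension couple steel: A_s − A'_s = 3035 mm².
a = (A_s − A'_s) f_y / (0.85 f'_c b) = 1259525/(0.85 × 29.9 × 270) = 183.55 mm.
c = a/β₁ = 183.55/0.836 = 219.56 mm; ε'_s = 0.003(c − d')/c = 0.0022 ≥ f_y/E_s = 0.0021, so compression steel does yield.
M_n = (A_s − A'_s) f_y (d − a/2) + A'_s f_y (d − d') = [1259525 × (785 − 91.775) + 184675 × (785 − 57)] × 10⁻⁶ = 873.13 + 134.44 = 1007.57 kN·m.

M_n ≈ 1010 kN·m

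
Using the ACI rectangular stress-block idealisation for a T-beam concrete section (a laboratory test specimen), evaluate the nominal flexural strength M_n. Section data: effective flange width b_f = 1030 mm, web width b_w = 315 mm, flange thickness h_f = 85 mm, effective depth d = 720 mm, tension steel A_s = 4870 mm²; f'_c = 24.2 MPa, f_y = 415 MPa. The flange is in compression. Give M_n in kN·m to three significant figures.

Tension: T = A_s f_y = 4870 × 415 = 2021050 N.
Try a within the flange: a = T/(0.85 f'_c b_f) = 2021050/(0.85 × 24.2 × 1030) = 95.39 mm.
a = 95.39 > h_f = 85 mm: the block extends into the web. Split into flange-overhang and web parts.
C_f = 0.85 f'_c (b_f − b_w) h_f = 0.85 × 24.2 × (1030 − 315) × 85 = 1250142 N.
Remaining web compression depth: a_w = (T − C_f)/(0.85 f'_c b_w) = (2021050 − 1250142)/(0.85 × 24.2 × 315) = 118.98 mm.
M_n = C_f(d − h_f/2) + (T − C_f)(d − a_w/2) = 1250142 × (720 − 42.5) + 770908 × (720 − 59.49) = 846.97 + 509.19 = 1356.16 × 10⁶ N·mm.
M_n = 1356.16 kN·m.

M_n ≈ 1360 kN·m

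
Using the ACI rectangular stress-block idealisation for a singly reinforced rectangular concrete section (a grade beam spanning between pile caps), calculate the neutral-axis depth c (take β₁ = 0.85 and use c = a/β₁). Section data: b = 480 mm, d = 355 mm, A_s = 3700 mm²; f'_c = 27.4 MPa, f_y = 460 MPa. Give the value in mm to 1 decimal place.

c ≈ 179.1 mm

T = A_s f_y = 3700 × 460 = 1702000 N = 1702 kN.
Setting C = 0.85 f'_c a b equal to T: a = 1702000/(0.85 × 27.4 × 480) = 152.247 mm.
With β₁ = 0.85, c = a/β₁ = 152.247/0.85 = 179.1 mm.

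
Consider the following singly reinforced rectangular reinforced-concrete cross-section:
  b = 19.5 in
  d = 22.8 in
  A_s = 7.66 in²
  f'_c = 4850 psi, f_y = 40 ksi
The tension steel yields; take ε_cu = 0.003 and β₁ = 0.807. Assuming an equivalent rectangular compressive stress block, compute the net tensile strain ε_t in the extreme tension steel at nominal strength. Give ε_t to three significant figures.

ε_t ≈ 0.0115

a = A_s f_y/(0.85 f'_c b) = 3.811 in.
β₁ = 0.807, so c = a/β₁ = 3.811/0.807 = 4.722 in.
From the linear strain diagram with ε_cu = 0.003: ε_t = 0.003 (d − c)/c = 0.003 × (22.8 − 4.722)/4.722 = 0.0115.
Since ε_t ≥ 0.005, the section is tension-controlled.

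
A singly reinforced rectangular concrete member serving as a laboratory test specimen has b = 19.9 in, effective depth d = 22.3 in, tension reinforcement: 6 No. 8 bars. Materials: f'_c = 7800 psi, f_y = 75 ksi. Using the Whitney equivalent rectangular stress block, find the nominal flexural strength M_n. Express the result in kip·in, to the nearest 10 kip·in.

A_s = 6 × 0.79 = 4.74 in².
T = A_s f_y = 4.74 × 75 = 355.5 kips.
a = T/(0.85 f'_c b) = 355.5/(0.85 × 7.8 × 19.9) = 2.694 in.
M_n = T(d − a/2) = 355.5 × (22.3 − 1.347) = 7448.8 kip·in.

M_n ≈ 7450 kip·in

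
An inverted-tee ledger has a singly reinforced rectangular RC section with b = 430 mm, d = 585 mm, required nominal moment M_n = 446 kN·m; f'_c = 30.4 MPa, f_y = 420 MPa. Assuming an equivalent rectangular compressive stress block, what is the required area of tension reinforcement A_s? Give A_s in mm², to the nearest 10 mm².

A_s ≈ 1940 mm²

With M_n = 0.85 f'_c a b (d − a/2), solve the quadratic for a:
a = d − √(d² − 2M_n/(0.85 f'_c b)) = 585 − √(585² − 2 × 446×10⁶/(0.85 × 30.4 × 430)) = 73.19 mm.
A_s = 0.85 f'_c a b / f_y = 0.85 × 30.4 × 73.19 × 430 / 420 = 1936.3 mm².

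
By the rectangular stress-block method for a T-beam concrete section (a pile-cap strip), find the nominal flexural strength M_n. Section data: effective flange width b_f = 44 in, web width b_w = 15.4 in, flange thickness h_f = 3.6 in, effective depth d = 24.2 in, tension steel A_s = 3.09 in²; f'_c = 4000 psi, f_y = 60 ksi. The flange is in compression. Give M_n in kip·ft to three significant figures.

M_n ≈ 364 kip·ft

Tension: T = A_s f_y = 3.09 × 60 = 185.4 kips.
Try a within the flange: a = T/(0.85 f'_c b_f) = 185.4/(0.85 × 4 × 44) = 1.239 in.
Since a = 1.239 ≤ h_f = 3.6 in, the stress block lies entirely in the flange; analyse as a rectangular beam of width b_f.
M_n = T(d − a/2) = 185.4 × (24.2 − 0.6195) = 4371.8 kip·in.
M_n = 4371.8/12 = 364.32 kip·ft.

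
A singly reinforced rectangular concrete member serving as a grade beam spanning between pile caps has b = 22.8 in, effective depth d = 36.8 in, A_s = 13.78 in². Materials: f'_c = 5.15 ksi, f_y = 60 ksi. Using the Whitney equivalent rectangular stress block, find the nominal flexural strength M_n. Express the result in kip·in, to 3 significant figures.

M_n ≈ 27000 kip·in

T = A_s f_y = 13.78 × 60 = 826.8 kips.
a = T/(0.85 f'_c b) = 826.8/(0.85 × 5.15 × 22.8) = 8.284 in.
M_n = T(d − a/2) = 826.8 × (36.8 − 4.142) = 27001.6 kip·in.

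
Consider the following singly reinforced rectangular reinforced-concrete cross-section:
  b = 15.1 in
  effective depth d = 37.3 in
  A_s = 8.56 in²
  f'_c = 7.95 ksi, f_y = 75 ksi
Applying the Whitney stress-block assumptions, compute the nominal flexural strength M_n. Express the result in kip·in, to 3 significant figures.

M_n ≈ 21900 kip·in

T = A_s f_y = 8.56 × 75 = 642 kips.
a = T/(0.85 f'_c b) = 642/(0.85 × 7.95 × 15.1) = 6.292 in.
M_n = T(d − a/2) = 642 × (37.3 − 3.146) = 21926.9 kip·in.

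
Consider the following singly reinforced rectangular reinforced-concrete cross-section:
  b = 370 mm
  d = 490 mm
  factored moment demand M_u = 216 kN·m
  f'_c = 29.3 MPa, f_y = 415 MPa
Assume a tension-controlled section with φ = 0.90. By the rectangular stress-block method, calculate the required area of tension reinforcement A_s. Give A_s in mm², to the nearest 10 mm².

A_s ≈ 1250 mm²

M_n = M_u/φ = 216/0.90 = 240 kN·m.
With M_n = 0.85 f'_c a b (d − a/2), solve the quadratic for a:
a = d − √(d² − 2M_n/(0.85 f'_c b)) = 490 − √(490² − 2 × 240×10⁶/(0.85 × 29.3 × 370)) = 56.40 mm.
A_s = 0.85 f'_c a b / f_y = 0.85 × 29.3 × 56.40 × 370 / 415 = 1252.3 mm².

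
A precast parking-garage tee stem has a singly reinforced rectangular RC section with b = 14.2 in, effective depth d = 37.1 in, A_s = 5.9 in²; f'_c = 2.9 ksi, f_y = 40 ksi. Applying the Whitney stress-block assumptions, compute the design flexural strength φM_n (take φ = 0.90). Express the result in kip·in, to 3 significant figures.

T = A_s f_y = 5.9 × 40 = 236 kips.
a = T/(0.85 f'_c b) = 236/(0.85 × 2.9 × 14.2) = 6.742 in.
M_n = T(d − a/2) = 236 × (37.1 − 3.371) = 7960.0 kip·in.
φM_n = 0.90 × 7960.0 = 7164.0 kip·in.

φM_n ≈ 7160 kip·in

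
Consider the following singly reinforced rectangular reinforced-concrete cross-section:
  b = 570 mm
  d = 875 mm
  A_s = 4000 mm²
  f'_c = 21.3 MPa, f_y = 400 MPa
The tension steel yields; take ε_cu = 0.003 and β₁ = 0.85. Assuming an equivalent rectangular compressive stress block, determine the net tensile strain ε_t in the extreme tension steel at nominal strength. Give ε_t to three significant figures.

ε_t ≈ 0.0114

a = A_s f_y/(0.85 f'_c b) = 155.04 mm.
β₁ = 0.85, so c = a/β₁ = 155.04/0.85 = 182.40 mm.
From the linear strain diagram with ε_cu = 0.003: ε_t = 0.003 (d − c)/c = 0.003 × (875 − 182.40)/182.40 = 0.0114.
Since ε_t ≥ 0.005, the section is tension-controlled.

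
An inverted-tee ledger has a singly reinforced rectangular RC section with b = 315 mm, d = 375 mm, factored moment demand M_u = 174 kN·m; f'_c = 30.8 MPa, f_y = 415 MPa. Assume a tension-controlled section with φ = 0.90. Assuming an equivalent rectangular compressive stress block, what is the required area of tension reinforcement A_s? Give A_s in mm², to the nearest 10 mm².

A_s ≈ 1370 mm²

M_n = M_u/φ = 174/0.90 = 193.333 kN·m.
With M_n = 0.85 f'_c a b (d − a/2), solve the quadratic for a:
a = d − √(d² − 2M_n/(0.85 f'_c b)) = 375 − √(375² − 2 × 193.333×10⁶/(0.85 × 30.8 × 315)) = 68.83 mm.
A_s = 0.85 f'_c a b / f_y = 0.85 × 30.8 × 68.83 × 315 / 415 = 1367.8 mm².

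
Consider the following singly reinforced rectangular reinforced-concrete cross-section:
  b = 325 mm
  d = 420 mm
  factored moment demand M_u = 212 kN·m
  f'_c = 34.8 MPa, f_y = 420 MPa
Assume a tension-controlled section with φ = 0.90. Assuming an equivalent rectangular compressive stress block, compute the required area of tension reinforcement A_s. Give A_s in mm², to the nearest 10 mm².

A_s ≈ 1440 mm²

M_n = M_u/φ = 212/0.90 = 235.556 kN·m.
With M_n = 0.85 f'_c a b (d − a/2), solve the quadratic for a:
a = d − √(d² − 2M_n/(0.85 f'_c b)) = 420 − √(420² − 2 × 235.556×10⁶/(0.85 × 34.8 × 325)) = 63.08 mm.
A_s = 0.85 f'_c a b / f_y = 0.85 × 34.8 × 63.08 × 325 / 420 = 1443.9 mm².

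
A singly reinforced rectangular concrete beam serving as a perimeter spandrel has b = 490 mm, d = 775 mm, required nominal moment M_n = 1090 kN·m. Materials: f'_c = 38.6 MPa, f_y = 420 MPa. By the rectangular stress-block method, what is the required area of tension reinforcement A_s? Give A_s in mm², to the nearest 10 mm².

A_s ≈ 3560 mm²

With M_n = 0.85 f'_c a b (d − a/2), solve the quadratic for a:
a = d − √(d² − 2M_n/(0.85 f'_c b)) = 775 − √(775² − 2 × 1090×10⁶/(0.85 × 38.6 × 490)) = 93.07 mm.
A_s = 0.85 f'_c a b / f_y = 0.85 × 38.6 × 93.07 × 490 / 420 = 3562.6 mm².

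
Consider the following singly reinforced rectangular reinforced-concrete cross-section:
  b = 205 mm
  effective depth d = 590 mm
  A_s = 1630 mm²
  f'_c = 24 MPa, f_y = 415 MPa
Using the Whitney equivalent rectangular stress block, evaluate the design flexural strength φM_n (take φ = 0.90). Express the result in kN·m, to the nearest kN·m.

T = A_s f_y = 1630 × 415 = 676450 N = 676.45 kN.
From C = T: a = T/(0.85 f'_c b) = 676450/(0.85 × 24 × 205) = 161.75 mm.
M_n = T(d − a/2) = 676.45 kN × (590 − 80.875) mm = 344.40 kN·m.
φM_n = 0.90 × 344.40 = 309.96 kN·m.

φM_n ≈ 310 kN·m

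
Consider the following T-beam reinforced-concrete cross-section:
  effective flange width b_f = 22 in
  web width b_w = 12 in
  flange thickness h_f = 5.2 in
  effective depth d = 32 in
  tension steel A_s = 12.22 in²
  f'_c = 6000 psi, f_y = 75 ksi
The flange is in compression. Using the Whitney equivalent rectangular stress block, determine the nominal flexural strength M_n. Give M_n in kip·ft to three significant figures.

M_n ≈ 2100 kip·ft

Tension: T = A_s f_y = 12.22 × 75 = 916.5 kips.
Try a within the flange: a = T/(0.85 f'_c b_f) = 916.5/(0.85 × 6 × 22) = 8.168 in.
a = 8.168 > h_f = 5.2 in: the block extends into the web. Split into flange-overhang and web parts.
C_f = 0.85 f'_c (b_f − b_w) h_f = 0.85 × 6 × (22 − 12) × 5.2 = 265.2 kips.
Remaining web compression depth: a_w = (T − C_f)/(0.85 f'_c b_w) = (916.5 − 265.2)/(0.85 × 6 × 12) = 10.642 in.
M_n = C_f(d − h_f/2) + (T − C_f)(d − a_w/2) = 265.2 × (32 − 2.6) + 651.3 × (32 − 5.321) = 7796.9 + 17376.0 = 25172.9 kip·in.
M_n = 25172.9/12 = 2097.74 kip·ft.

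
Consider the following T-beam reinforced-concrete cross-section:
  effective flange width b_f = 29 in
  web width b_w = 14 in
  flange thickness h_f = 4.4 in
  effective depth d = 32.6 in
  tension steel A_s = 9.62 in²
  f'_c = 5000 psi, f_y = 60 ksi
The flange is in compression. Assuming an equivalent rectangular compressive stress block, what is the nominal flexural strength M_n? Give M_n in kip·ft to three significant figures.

M_n ≈ 1450 kip·ft

Tension: T = A_s f_y = 9.62 × 60 = 577.2 kips.
Try a within the flange: a = T/(0.85 f'_c b_f) = 577.2/(0.85 × 5 × 29) = 4.683 in.
a = 4.683 > h_f = 4.4 in: the block extends into the web. Split into flange-overhang and web parts.
C_f = 0.85 f'_c (b_f − b_w) h_f = 0.85 × 5 × (29 − 14) × 4.4 = 280.5 kips.
Remaining web compression depth: a_w = (T − C_f)/(0.85 f'_c b_w) = (577.2 − 280.5)/(0.85 × 5 × 14) = 4.987 in.
M_n = C_f(d − h_f/2) + (T − C_f)(d − a_w/2) = 280.5 × (32.6 − 2.2) + 296.7 × (32.6 − 2.4935) = 8527.2 + 8932.6 = 17459.8 kip·in.
M_n = 17459.8/12 = 1454.98 kip·ft.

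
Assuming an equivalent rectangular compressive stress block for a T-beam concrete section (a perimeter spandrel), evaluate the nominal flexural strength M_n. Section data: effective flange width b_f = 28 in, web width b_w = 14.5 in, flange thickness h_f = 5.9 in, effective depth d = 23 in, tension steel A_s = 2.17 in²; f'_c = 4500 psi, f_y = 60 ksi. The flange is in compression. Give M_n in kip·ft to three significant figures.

M_n ≈ 243 kip·ft

Tension: T = A_s f_y = 2.17 × 60 = 130.2 kips.
Try a within the flange: a = T/(0.85 f'_c b_f) = 130.2/(0.85 × 4.5 × 28) = 1.216 in.
Since a = 1.216 ≤ h_f = 5.9 in, the stress block lies entirely in the flange; analyse as a rectangular beam of width b_f.
M_n = T(d − a/2) = 130.2 × (23 − 0.608) = 2915.4 kip·in.
M_n = 2915.4/12 = 242.95 kip·ft.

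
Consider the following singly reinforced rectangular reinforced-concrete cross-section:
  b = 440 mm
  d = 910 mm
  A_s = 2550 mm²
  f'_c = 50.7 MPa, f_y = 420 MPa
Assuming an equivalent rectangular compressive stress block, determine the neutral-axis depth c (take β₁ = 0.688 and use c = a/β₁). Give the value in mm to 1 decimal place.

c ≈ 82.1 mm

T = A_s f_y = 2550 × 420 = 1071000 N = 1071 kN.
Setting C = 0.85 f'_c a b equal to T: a = 1071000/(0.85 × 50.7 × 440) = 56.482 mm.
With β₁ = 0.688, c = a/β₁ = 56.482/0.688 = 82.1 mm.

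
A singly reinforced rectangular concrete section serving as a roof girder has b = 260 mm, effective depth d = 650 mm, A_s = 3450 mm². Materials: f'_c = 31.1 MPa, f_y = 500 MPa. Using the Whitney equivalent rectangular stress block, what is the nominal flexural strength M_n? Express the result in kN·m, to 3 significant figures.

M_n ≈ 905 kN·m

T = A_s f_y = 3450 × 500 = 1725000 N = 1725 kN.
From C = T: a = T/(0.85 f'_c b) = 1725000/(0.85 × 31.1 × 260) = 250.98 mm.
M_n = T(d − a/2) = 1725 kN × (650 − 125.49) mm = 904.78 kN·m.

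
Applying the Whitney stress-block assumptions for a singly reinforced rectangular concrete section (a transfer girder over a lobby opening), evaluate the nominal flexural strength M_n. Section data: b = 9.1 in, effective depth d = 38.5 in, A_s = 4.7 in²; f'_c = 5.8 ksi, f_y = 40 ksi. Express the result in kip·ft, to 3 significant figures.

T = A_s f_y = 4.7 × 40 = 188 kips.
a = T/(0.85 f'_c b) = 188/(0.85 × 5.8 × 9.1) = 4.191 in.
M_n = T(d − a/2) = 188 × (38.5 − 2.0955) = 6844.0 kip·in = 6844.0/12 = 570.33 kip·ft.

M_n ≈ 570 kip·ft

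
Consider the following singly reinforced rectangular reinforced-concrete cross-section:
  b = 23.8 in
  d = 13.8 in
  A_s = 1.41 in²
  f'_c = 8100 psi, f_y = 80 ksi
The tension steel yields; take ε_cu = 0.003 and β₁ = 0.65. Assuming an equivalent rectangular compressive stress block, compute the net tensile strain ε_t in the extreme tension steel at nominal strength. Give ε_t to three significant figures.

a = A_s f_y/(0.85 f'_c b) = 0.688 in.
β₁ = 0.65, so c = a/β₁ = 0.688/0.65 = 1.058 in.
From the linear strain diagram with ε_cu = 0.003: ε_t = 0.003 (d − c)/c = 0.003 × (13.8 − 1.058)/1.058 = 0.0361.
Since ε_t ≥ 0.005, the section is tension-controlled.

ε_t ≈ 0.0361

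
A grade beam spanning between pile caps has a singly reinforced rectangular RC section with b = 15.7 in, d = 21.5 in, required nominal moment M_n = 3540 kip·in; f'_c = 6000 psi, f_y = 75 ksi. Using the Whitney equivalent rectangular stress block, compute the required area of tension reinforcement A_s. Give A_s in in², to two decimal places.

From M_n = 0.85 f'_c a b (d − a/2):
a = d − √(d² − 2M_n/(0.85 f'_c b)) = 21.5 − √(21.5² − 2 × 3540/(0.85 × 6 × 15.7)) = 2.165 in.
A_s = 0.85 f'_c a b / f_y = 0.85 × 6 × 2.165 × 15.7 / 75 = 2.311 in².

A_s ≈ 2.31 in²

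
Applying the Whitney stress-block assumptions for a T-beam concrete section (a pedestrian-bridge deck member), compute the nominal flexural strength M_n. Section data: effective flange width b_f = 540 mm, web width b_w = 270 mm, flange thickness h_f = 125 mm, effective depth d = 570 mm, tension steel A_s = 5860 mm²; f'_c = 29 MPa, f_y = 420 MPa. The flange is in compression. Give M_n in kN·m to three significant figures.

Tension: T = A_s f_y = 5860 × 420 = 2461200 N.
Try a within the flange: a = T/(0.85 f'_c b_f) = 2461200/(0.85 × 29 × 540) = 184.90 mm.
a = 184.90 > h_f = 125 mm: the block extends into the web. Split into flange-overhang and web parts.
C_f = 0.85 f'_c (b_f − b_w) h_f = 0.85 × 29 × (540 − 270) × 125 = 831938 N.
Remaining web compression depth: a_w = (T − C_f)/(0.85 f'_c b_w) = (2461200 − 831938)/(0.85 × 29 × 270) = 244.80 mm.
M_n = C_f(d − h_f/2) + (T − C_f)(d − a_w/2) = 831938 × (570 − 62.5) + 1629262 × (570 − 122.4) = 422.21 + 729.26 = 1151.47 × 10⁶ N·mm.
M_n = 1151.47 kN·m.

M_n ≈ 1150 kN·m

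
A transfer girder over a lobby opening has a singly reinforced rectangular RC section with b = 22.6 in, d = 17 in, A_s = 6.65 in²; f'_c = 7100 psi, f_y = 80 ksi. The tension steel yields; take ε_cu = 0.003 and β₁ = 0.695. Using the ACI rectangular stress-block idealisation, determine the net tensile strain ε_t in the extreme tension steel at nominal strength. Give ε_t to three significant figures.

ε_t ≈ 0.00609

a = A_s f_y/(0.85 f'_c b) = 3.901 in.
β₁ = 0.695, so c = a/β₁ = 3.901/0.695 = 5.613 in.
From the linear strain diagram with ε_cu = 0.003: ε_t = 0.003 (d − c)/c = 0.003 × (17 − 5.613)/5.613 = 0.00609.
Since ε_t ≥ 0.005, the section is tension-controlled.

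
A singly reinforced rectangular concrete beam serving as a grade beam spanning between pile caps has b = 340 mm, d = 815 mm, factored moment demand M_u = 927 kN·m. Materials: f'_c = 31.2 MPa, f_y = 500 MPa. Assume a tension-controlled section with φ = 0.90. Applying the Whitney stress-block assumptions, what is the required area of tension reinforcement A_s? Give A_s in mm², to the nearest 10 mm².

M_n = M_u/φ = 927/0.90 = 1030 kN·m.
With M_n = 0.85 f'_c a b (d − a/2), solve the quadratic for a:
a = d − √(d² − 2M_n/(0.85 f'_c b)) = 815 − √(815² − 2 × 1030×10⁶/(0.85 × 31.2 × 340)) = 154.88 mm.
A_s = 0.85 f'_c a b / f_y = 0.85 × 31.2 × 154.88 × 340 / 500 = 2793.0 mm².

A_s ≈ 2790 mm²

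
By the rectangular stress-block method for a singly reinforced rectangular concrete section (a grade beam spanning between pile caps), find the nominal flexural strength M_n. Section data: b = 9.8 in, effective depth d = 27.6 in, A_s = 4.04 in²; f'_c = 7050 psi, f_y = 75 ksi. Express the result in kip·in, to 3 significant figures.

T = A_s f_y = 4.04 × 75 = 303 kips.
a = T/(0.85 f'_c b) = 303/(0.85 × 7.05 × 9.8) = 5.160 in.
M_n = T(d − a/2) = 303 × (27.6 − 2.58) = 7581.1 kip·in.

M_n ≈ 7580 kip·in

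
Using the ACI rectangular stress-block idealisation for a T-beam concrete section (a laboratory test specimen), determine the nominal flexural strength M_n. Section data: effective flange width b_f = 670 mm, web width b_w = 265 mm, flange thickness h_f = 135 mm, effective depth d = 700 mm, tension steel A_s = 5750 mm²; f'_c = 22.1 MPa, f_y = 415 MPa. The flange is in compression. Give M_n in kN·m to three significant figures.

M_n ≈ 1420 kN·m

Tension: T = A_s f_y = 5750 × 415 = 2386250 N.
Try a within the flange: a = T/(0.85 f'_c b_f) = 2386250/(0.85 × 22.1 × 670) = 189.60 mm.
a = 189.60 > h_f = 135 mm: the block extends into the web. Split into flange-overhang and web parts.
C_f = 0.85 f'_c (b_f − b_w) h_f = 0.85 × 22.1 × (670 − 265) × 135 = 1027070 N.
Remaining web compression depth: a_w = (T − C_f)/(0.85 f'_c b_w) = (2386250 − 1027070)/(0.85 × 22.1 × 265) = 273.04 mm.
M_n = C_f(d − h_f/2) + (T − C_f)(d − a_w/2) = 1027070 × (700 − 67.5) + 1359180 × (700 − 136.52) = 649.62 + 765.87 = 1415.49 × 10⁶ N·mm.
M_n = 1415.49 kN·m.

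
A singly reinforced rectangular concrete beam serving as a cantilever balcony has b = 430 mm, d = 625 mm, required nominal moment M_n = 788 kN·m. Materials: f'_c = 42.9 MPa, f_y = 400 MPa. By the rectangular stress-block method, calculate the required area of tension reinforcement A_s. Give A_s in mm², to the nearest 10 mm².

With M_n = 0.85 f'_c a b (d − a/2), solve the quadratic for a:
a = d − √(d² − 2M_n/(0.85 f'_c b)) = 625 − √(625² − 2 × 788×10⁶/(0.85 × 42.9 × 430)) = 86.38 mm.
A_s = 0.85 f'_c a b / f_y = 0.85 × 42.9 × 86.38 × 430 / 400 = 3386.1 mm².

A_s ≈ 3390 mm²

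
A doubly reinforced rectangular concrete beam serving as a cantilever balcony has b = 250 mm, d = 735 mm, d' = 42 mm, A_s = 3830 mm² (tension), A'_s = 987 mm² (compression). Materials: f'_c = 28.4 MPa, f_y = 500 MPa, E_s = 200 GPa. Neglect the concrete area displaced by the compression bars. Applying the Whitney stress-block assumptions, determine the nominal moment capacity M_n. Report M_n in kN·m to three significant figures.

M_n ≈ 1220 kN·m

Assume both tension and compression steel yield.
Net tension couple steel: A_s − A'_s = 2843 mm².
a = (A_s − A'_s) f_y / (0.85 f'_c b) = 1421500/(0.85 × 28.4 × 250) = 235.54 mm.
c = a/β₁ = 235.54/0.847 = 278.09 mm; ε'_s = 0.003(c − d')/c = 0.0025 ≥ f_y/E_s = 0.0025, so compression steel does yield.
M_n = (A_s − A'_s) f_y (d − a/2) + A'_s f_y (d − d') = [1421500 × (735 − 117.77) + 493500 × (735 − 42)] × 10⁻⁶ = 877.39 + 342.00 = 1219.39 kN·m.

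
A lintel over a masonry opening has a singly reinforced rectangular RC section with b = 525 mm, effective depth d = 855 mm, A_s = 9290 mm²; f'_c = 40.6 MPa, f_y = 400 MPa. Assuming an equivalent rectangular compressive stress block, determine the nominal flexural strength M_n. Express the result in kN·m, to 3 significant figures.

T = A_s f_y = 9290 × 400 = 3716000 N = 3716 kN.
From C = T: a = T/(0.85 f'_c b) = 3716000/(0.85 × 40.6 × 525) = 205.10 mm.
M_n = T(d − a/2) = 3716 kN × (855 − 102.55) mm = 2796.10 kN·m.

M_n ≈ 2800 kN·m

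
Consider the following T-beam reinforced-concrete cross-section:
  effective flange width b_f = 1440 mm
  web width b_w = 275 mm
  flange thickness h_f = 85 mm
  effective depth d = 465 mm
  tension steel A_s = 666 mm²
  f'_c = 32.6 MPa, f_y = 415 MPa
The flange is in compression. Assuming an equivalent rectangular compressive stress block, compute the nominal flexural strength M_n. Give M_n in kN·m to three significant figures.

M_n ≈ 128 kN·m

Tension: T = A_s f_y = 666 × 415 = 276390 N.
Try a within the flange: a = T/(0.85 f'_c b_f) = 276390/(0.85 × 32.6 × 1440) = 6.93 mm.
Since a = 6.93 ≤ h_f = 85 mm, the stress block lies entirely in the flange; analyse as a rectangular beam of width b_f.
M_n = T(d − a/2) = 276390 × (465 − 3.465) = 127.56 × 10⁶ N·mm.
M_n = 127.56 kN·m.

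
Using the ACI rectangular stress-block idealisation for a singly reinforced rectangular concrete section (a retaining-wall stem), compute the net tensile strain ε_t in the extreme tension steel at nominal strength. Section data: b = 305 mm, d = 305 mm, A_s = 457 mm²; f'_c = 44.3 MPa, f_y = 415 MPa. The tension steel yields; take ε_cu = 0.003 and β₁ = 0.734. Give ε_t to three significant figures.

ε_t ≈ 0.0377

a = A_s f_y/(0.85 f'_c b) = 16.51 mm.
β₁ = 0.734, so c = a/β₁ = 16.51/0.734 = 22.49 mm.
From the linear strain diagram with ε_cu = 0.003: ε_t = 0.003 (d − c)/c = 0.003 × (305 − 22.49)/22.49 = 0.0377.
Since ε_t ≥ 0.005, the section is tension-controlled.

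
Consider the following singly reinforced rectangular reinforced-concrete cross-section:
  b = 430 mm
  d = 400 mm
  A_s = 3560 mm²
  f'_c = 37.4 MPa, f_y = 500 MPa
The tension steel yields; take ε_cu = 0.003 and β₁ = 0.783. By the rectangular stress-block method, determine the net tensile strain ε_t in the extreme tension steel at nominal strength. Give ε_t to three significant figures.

a = A_s f_y/(0.85 f'_c b) = 130.22 mm.
β₁ = 0.783, so c = a/β₁ = 130.22/0.783 = 166.31 mm.
From the linear strain diagram with ε_cu = 0.003: ε_t = 0.003 (d − c)/c = 0.003 × (400 − 166.31)/166.31 = 0.00422.
ε_t is between 0.004 and 0.005 — transition zone.

ε_t ≈ 0.00422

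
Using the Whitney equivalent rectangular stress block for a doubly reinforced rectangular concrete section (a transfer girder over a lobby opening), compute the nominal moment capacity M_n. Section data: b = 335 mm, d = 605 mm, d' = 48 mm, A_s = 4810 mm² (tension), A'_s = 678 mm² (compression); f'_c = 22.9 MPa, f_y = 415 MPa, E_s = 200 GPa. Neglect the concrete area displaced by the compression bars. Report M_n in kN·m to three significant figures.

M_n ≈ 969 kN·m

Assume both tension and compression steel yield.
Net tension couple steel: A_s − A'_s = 4132 mm².
a = (A_s − A'_s) f_y / (0.85 f'_c b) = 1714780/(0.85 × 22.9 × 335) = 262.97 mm.
c = a/β₁ = 262.97/0.85 = 309.38 mm; ε'_s = 0.003(c − d')/c = 0.0025 ≥ f_y/E_s = 0.0021, so compression steel does yield.
M_n = (A_s − A'_s) f_y (d − a/2) + A'_s f_y (d − d') = [1714780 × (605 − 131.485) + 281370 × (605 − 48)] × 10⁻⁶ = 811.97 + 156.72 = 968.69 kN·m.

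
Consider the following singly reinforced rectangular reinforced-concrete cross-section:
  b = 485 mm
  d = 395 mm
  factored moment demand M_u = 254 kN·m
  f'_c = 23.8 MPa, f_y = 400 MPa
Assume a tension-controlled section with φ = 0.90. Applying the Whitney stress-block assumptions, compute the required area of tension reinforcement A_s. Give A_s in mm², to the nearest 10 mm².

M_n = M_u/φ = 254/0.90 = 282.222 kN·m.
With M_n = 0.85 f'_c a b (d − a/2), solve the quadratic for a:
a = d − √(d² − 2M_n/(0.85 f'_c b)) = 395 − √(395² − 2 × 282.222×10⁶/(0.85 × 23.8 × 485)) = 81.16 mm.
A_s = 0.85 f'_c a b / f_y = 0.85 × 23.8 × 81.16 × 485 / 400 = 1990.8 mm².

A_s ≈ 1990 mm²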